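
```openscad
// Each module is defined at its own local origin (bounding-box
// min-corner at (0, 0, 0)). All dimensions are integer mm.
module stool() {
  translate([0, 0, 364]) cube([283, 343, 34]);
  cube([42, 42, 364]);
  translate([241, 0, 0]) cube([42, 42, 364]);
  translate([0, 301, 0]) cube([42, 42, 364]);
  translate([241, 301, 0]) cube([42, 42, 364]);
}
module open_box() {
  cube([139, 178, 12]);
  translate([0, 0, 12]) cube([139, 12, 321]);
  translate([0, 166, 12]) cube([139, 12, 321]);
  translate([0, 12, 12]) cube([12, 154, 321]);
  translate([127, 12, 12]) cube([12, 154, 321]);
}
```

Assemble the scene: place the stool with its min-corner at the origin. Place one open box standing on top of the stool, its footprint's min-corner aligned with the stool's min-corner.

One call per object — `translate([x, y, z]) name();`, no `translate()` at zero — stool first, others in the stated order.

stool();
translate([0, 0, 398]) open_box();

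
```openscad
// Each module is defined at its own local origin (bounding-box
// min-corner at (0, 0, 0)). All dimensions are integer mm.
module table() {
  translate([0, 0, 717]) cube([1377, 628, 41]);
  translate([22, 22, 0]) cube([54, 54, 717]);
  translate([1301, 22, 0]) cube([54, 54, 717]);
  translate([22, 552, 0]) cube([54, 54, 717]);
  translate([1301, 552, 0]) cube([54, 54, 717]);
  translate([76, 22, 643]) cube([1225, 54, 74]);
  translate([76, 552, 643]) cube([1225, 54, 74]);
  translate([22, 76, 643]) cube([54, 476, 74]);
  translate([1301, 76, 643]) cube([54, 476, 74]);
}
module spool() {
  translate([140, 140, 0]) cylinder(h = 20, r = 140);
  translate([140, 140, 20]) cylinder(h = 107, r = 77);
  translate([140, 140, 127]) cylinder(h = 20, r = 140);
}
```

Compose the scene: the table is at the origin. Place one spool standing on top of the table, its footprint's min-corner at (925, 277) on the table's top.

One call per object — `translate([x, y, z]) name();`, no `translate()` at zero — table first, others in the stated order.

table();
translate([925, 277, 758]) spool();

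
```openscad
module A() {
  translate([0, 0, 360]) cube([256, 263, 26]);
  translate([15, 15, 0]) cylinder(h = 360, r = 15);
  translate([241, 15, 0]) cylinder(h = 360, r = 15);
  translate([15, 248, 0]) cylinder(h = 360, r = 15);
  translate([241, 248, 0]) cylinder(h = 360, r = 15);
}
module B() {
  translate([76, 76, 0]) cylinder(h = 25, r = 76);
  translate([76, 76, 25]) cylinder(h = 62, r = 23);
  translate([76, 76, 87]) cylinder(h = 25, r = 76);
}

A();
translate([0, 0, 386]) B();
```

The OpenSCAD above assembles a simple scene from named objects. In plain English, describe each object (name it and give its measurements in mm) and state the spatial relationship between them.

A is a four-legged stool. The seat is a 256×263×26 mm slab whose top surface is at z = 386 mm; four round legs, each 30 mm in diameter, run from the floor (z = 0) to the underside of the seat, each leg's axis is inset half a diameter from the nearest pair of seat edges (so the leg's bounding box is flush with the corner).

B is a spool: two coaxial disc flanges of radius 76 mm and thickness 25 mm, joined by a core cylinder of radius 23 mm and height 62 mm. The lower flange rests on z = 0 and the three cylinders share a vertical axis.

The spool is on top of the stool.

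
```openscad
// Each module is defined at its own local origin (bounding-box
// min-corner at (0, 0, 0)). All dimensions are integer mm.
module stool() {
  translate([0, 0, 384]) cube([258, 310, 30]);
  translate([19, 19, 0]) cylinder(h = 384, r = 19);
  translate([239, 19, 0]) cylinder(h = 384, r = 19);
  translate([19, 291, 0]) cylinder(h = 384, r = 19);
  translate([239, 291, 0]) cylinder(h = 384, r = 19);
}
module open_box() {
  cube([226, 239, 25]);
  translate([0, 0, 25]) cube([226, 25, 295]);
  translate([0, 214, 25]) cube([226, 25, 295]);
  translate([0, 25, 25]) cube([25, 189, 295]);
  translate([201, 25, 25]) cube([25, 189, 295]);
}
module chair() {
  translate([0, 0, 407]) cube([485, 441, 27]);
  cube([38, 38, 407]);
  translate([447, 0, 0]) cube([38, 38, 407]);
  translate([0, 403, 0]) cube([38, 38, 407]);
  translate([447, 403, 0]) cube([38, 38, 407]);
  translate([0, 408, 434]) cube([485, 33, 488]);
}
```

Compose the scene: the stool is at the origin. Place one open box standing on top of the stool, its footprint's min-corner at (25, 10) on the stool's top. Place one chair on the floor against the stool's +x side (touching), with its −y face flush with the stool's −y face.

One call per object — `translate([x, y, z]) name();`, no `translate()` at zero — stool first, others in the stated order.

stool();
translate([25, 10, 414]) open_box();
translate([258, 0, 0]) chair();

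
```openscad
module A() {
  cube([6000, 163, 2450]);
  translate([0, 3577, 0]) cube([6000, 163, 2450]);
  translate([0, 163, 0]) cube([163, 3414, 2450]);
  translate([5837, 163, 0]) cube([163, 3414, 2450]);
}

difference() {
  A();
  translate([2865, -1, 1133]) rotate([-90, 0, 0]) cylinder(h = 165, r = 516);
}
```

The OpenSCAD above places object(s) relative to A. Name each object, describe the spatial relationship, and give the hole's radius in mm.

A is a house frame. The house frame has a circular hole through its front wall. The hole's radius is 516 mm.

The subtracted cylinder has r = 516 mm.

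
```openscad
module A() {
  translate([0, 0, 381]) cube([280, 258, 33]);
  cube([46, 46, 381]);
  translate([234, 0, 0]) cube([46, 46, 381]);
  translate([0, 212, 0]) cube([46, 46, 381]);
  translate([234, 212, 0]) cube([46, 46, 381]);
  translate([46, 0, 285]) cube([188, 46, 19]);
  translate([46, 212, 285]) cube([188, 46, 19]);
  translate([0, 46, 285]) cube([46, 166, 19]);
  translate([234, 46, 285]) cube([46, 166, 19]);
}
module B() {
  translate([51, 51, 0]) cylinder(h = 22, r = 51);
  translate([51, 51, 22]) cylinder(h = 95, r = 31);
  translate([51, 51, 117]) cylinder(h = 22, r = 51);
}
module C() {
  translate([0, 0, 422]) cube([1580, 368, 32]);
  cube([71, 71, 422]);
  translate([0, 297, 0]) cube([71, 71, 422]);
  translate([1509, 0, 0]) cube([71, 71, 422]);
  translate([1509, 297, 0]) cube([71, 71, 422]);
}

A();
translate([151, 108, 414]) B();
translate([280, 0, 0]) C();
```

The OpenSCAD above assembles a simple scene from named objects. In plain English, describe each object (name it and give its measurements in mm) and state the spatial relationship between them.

A is a simple wooden stool: a rectangular seat 280 mm (x) by 258 mm (y), 33 mm thick, top face at z = 414 mm, on four square legs, each 46×46 mm in cross-section. The legs rest on z = 0, each flush with a corner of the seat. Four stretchers, 46 mm wide and 19 mm tall, connect adjacent legs with their undersides at z = 285 mm, each running between the inner faces of the legs it joins and aligned with the legs' outer faces on the other axis.

B is a spool: two coaxial disc flanges of radius 51 mm and thickness 22 mm, joined by a core cylinder of radius 31 mm and height 95 mm. The lower flange rests on z = 0 and the three cylinders share a vertical axis.

C is a long wooden bench with a 1580 mm (x) × 368 mm (y) seat, 32 mm thick, its top surface 454 mm above the floor. Four 71 mm square legs at the seat corners, flush with the edges, run from z = 0 to the seat underside.

The spool is on top of the stool. The bench is against the stool's +x side, with their −y faces flush.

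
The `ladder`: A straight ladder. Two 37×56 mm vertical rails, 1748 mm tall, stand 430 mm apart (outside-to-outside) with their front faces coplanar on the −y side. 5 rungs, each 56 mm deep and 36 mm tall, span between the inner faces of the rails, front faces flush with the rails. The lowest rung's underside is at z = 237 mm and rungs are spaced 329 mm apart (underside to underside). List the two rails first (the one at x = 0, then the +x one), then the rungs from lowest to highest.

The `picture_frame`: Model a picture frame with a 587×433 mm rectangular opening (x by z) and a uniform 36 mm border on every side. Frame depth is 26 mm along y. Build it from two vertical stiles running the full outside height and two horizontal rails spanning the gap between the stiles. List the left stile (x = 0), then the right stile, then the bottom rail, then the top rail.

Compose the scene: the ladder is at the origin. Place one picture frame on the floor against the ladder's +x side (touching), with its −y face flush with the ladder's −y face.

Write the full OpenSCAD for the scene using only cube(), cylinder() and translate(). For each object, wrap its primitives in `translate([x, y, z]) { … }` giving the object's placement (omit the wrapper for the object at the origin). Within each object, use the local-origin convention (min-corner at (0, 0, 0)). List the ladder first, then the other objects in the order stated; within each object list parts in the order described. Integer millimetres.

cube([37, 56, 1748]);
translate([393, 0, 0]) cube([37, 56, 1748]);
translate([37, 0, 237]) cube([356, 56, 36]);
translate([37, 0, 566]) cube([356, 56, 36]);
translate([37, 0, 895]) cube([356, 56, 36]);
translate([37, 0, 1224]) cube([356, 56, 36]);
translate([37, 0, 1553]) cube([356, 56, 36]);
translate([430, 0, 0]) {
  cube([36, 26, 505]);
  translate([623, 0, 0]) cube([36, 26, 505]);
  translate([36, 0, 0]) cube([587, 26, 36]);
  translate([36, 0, 469]) cube([587, 26, 36]);
}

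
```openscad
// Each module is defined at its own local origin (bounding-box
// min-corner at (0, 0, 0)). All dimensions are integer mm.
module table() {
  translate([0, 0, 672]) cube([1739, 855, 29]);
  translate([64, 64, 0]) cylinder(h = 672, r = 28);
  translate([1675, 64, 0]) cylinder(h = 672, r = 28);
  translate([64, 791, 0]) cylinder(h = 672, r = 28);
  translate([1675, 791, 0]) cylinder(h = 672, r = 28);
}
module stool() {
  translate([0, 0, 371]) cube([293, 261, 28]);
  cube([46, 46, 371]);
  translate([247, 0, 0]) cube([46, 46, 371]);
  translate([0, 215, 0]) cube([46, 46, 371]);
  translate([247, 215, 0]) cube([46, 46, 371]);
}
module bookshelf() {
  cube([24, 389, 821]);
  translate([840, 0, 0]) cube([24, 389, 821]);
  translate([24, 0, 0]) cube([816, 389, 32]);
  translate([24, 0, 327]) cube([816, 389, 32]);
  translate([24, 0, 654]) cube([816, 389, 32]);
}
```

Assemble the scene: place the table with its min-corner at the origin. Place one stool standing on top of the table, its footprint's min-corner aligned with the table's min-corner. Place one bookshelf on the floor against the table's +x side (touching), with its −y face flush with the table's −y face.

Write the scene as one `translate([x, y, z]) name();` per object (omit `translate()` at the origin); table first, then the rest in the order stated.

table();
translate([0, 0, 701]) stool();
translate([1739, 0, 0]) bookshelf();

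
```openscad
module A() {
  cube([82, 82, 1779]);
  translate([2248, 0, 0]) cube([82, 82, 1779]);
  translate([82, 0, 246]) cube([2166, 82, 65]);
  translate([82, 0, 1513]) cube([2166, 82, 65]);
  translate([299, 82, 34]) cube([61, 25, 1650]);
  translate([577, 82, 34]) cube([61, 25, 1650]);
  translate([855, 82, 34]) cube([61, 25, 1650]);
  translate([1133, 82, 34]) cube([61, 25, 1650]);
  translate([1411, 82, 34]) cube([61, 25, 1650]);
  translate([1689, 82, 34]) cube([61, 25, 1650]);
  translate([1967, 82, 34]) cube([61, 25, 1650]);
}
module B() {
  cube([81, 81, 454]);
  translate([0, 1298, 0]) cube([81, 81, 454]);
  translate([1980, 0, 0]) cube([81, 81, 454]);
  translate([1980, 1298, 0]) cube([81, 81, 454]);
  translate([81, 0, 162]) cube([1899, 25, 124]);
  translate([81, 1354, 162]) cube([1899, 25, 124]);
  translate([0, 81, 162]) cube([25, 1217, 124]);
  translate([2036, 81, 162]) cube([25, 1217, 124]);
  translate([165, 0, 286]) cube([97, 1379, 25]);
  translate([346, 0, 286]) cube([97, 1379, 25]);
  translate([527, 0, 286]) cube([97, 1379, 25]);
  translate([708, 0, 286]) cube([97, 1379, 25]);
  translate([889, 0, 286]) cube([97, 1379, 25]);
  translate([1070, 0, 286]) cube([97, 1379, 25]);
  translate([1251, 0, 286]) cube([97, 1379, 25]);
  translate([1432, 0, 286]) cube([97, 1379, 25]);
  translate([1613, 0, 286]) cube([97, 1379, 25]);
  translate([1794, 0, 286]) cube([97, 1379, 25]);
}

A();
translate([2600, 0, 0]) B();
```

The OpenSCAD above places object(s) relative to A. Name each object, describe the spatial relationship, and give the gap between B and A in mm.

The bed frame's nearest face is 270 mm from the fence section's +x face.

A is a fence section. B is a bed frame. The bed frame is on the floor beside the fence section on its +x side. The gap between the bed frame and the fence section is 270 mm.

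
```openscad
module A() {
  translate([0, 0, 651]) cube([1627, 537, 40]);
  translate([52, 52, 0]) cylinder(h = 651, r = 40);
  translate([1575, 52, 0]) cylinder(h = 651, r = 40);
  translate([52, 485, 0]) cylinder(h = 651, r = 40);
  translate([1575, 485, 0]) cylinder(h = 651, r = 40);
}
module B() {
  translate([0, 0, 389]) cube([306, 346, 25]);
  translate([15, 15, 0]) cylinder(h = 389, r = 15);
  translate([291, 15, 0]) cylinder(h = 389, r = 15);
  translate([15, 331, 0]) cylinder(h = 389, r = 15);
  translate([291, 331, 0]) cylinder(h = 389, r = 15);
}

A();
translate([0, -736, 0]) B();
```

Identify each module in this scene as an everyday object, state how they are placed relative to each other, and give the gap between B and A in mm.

The stool's nearest face is 390 mm from the table's −y face.

A is a table. B is a stool. The stool is on the floor beside the table on its −y side. The gap between the stool and the table is 390 mm.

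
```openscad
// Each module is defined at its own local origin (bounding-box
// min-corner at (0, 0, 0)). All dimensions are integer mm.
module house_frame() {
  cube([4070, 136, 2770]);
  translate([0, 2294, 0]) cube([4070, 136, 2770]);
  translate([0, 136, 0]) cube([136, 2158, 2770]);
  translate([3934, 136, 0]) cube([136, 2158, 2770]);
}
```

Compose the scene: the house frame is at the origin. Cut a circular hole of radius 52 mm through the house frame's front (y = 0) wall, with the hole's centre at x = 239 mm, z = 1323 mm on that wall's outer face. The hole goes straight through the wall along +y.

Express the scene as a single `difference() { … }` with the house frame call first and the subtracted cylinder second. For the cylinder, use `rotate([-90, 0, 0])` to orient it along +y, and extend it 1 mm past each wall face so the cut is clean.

difference() {
  house_frame();
  translate([239, -1, 1323]) rotate([-90, 0, 0]) cylinder(h = 138, r = 52);
}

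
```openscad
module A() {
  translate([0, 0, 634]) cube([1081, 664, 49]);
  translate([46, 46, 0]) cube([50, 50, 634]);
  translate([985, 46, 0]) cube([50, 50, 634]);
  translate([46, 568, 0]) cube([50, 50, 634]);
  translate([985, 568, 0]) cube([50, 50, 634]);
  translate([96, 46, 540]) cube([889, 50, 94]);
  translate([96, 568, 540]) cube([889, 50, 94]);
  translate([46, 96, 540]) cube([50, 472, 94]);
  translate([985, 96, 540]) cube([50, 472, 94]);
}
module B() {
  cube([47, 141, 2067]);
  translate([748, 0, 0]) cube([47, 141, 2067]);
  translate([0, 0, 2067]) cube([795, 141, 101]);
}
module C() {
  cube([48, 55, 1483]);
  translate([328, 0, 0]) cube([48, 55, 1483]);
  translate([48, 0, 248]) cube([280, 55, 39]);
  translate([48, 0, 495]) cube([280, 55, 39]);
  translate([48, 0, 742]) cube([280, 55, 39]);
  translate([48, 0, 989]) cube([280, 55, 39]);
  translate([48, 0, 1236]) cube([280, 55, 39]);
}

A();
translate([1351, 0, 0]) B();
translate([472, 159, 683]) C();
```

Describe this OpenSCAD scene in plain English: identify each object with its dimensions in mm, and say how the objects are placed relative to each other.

A is a table: top 1081 mm (x) × 664 mm (y), 49 mm thick, upper face at z = 683 mm, on four 50×50 mm square legs, each inset 46 mm from the nearest pair of top edges, running from z = 0 to the bottom of the top. Four apron rails, 50 mm thick and 94 mm tall, run between adjacent legs with their top edges flush with the underside of the top and their outer faces flush with the legs' outer faces.

B is a door frame. The clear opening is 701 mm wide and 2067 mm high. Two 47 mm wide jambs, 141 mm deep, stand either side of the opening from the floor to the top of the opening. A 101 mm thick head sits across the top of both jambs, spanning the full outside width of the frame.

C is a straight ladder. Two 48×55 mm vertical rails, 1483 mm tall, stand 376 mm apart (outside-to-outside) with their front faces coplanar on the −y side. 5 rungs, each 55 mm deep and 39 mm tall, span between the inner faces of the rails, front faces flush with the rails. The lowest rung's underside is at z = 248 mm and rungs are spaced 247 mm apart (underside to underside).

The door frame is on the floor beside the table on its +x side. The ladder is on top of the table.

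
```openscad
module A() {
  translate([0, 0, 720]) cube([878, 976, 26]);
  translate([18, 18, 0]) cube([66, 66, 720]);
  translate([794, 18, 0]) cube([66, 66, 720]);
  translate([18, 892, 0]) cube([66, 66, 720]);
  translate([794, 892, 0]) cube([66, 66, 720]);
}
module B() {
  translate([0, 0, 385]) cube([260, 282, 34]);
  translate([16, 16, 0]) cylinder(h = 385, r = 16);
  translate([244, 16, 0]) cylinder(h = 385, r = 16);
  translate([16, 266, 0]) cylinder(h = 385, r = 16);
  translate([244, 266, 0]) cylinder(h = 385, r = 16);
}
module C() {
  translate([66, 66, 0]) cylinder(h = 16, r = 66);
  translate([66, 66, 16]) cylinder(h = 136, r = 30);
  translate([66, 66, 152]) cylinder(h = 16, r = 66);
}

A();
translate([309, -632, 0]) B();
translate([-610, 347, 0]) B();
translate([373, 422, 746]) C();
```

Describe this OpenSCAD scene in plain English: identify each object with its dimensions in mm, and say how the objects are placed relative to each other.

A is a table with a 878×976 mm rectangular top, 26 mm thick, top surface at z = 746 mm, supported by four 66×66 mm square legs, each inset 18 mm from the nearest pair of top edges, running from the floor.

B is a four-legged stool. The seat is 260×282 mm, 34 mm thick, top at z = 419 mm. It stands on four round legs, each 32 mm in diameter, from z = 0 to the seat underside, each leg's axis is inset half a diameter from the nearest pair of seat edges (so the leg's bounding box is flush with the corner).

C is a spool: two coaxial disc flanges of radius 66 mm and thickness 16 mm, joined by a core cylinder of radius 30 mm and height 136 mm. The lower flange rests on z = 0 and the three cylinders share a vertical axis.

Two stools sit around the table at the −y, −x sides. The spool is on top of the table, centred.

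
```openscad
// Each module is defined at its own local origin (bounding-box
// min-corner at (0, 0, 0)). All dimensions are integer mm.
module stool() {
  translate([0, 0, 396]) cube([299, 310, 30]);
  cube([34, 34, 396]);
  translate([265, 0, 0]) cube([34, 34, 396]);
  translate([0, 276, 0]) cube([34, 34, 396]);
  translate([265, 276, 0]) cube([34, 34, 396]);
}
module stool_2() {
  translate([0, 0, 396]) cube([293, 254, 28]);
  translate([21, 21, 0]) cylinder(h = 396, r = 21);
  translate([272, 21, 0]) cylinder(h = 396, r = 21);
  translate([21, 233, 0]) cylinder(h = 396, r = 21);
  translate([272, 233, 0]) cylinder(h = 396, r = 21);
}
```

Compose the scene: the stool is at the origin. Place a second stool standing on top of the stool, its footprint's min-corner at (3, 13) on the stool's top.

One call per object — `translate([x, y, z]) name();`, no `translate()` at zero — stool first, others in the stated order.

stool();
translate([3, 13, 426]) stool_2();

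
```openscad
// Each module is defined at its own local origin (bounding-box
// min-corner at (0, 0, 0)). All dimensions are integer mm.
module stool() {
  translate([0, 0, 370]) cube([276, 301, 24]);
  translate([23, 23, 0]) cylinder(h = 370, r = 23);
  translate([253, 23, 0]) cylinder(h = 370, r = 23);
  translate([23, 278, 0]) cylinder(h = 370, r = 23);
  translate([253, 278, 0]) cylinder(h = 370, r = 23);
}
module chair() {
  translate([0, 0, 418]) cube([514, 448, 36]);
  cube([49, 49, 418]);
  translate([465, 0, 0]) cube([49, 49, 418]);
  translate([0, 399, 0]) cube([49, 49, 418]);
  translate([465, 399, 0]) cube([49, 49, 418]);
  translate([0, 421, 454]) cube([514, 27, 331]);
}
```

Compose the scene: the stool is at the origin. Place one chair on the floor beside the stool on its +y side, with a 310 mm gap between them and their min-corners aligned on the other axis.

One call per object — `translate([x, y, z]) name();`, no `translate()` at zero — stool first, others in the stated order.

stool();
translate([0, 611, 0]) chair();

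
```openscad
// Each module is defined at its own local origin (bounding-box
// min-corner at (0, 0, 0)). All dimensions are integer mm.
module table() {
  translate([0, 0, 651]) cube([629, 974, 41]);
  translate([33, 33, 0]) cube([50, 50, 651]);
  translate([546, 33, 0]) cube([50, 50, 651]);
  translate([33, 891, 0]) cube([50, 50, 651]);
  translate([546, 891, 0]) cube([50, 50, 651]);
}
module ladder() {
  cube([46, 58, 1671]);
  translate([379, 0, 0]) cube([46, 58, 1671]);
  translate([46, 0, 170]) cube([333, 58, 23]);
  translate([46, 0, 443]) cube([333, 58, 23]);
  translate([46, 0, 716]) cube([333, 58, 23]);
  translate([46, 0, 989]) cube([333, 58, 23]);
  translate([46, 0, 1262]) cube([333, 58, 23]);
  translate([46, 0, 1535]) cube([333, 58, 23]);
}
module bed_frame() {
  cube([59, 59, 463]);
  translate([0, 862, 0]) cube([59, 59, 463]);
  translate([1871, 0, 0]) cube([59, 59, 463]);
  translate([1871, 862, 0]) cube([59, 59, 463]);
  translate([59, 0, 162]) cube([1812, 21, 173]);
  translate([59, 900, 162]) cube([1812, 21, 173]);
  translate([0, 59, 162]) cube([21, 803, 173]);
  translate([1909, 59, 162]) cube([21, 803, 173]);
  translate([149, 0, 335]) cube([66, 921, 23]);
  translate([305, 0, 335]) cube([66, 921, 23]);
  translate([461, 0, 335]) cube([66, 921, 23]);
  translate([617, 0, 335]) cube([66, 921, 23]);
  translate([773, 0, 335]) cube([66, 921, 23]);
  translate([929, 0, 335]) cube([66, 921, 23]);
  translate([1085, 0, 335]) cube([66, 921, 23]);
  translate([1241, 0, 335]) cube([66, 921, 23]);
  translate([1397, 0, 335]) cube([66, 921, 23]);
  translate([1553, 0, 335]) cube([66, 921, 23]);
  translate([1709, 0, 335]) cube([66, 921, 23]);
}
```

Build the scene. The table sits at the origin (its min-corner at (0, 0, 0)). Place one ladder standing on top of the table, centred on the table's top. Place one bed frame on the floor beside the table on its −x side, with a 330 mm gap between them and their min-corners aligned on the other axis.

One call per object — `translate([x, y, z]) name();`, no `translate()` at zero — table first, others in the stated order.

table();
translate([102, 458, 692]) ladder();
translate([-2260, 0, 0]) bed_frame();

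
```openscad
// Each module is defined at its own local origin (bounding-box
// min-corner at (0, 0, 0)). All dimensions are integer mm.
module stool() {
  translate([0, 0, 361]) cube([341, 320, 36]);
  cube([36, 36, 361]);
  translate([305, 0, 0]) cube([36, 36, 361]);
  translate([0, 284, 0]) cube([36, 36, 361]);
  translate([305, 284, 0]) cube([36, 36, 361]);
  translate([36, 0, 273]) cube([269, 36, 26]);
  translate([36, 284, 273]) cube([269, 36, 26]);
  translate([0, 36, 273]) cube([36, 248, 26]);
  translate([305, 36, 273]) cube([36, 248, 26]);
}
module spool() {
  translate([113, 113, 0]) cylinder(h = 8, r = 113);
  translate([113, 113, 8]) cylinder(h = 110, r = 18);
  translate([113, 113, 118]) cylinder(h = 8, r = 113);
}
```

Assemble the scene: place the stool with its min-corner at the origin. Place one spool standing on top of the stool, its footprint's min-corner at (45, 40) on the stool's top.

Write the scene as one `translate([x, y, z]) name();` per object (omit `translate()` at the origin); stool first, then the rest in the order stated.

stool();
translate([45, 40, 397]) spool();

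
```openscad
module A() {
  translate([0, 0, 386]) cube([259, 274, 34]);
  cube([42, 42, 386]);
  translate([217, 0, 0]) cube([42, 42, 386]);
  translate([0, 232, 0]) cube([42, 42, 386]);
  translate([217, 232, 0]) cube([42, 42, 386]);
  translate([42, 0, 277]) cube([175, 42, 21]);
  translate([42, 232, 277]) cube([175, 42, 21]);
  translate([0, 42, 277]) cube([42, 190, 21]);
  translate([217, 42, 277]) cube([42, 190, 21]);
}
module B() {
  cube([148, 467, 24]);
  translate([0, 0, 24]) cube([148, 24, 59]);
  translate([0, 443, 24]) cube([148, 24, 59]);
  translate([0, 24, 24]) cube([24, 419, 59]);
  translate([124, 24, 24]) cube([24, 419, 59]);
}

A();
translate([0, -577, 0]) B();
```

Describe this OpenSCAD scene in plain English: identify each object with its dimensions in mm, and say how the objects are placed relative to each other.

A is a four-legged stool. The seat is 259×274 mm, 34 mm thick, top at z = 420 mm. It stands on four square legs, each 42×42 mm in cross-section, from z = 0 to the seat underside, each flush with a corner of the seat. Four stretchers, 42 mm wide and 21 mm tall, connect adjacent legs with their undersides at z = 277 mm, each running between the inner faces of the legs it joins and aligned with the legs' outer faces on the other axis.

B is an open-topped rectangular box: outside dimensions 148×467×83 mm, with a uniform wall and base thickness of 24 mm. The base is a full 148×467 slab on the floor; four walls sit on top of the base. The front and back walls (the −y and +y sides) span the full width; the two side walls fit between them.

The open box is on the floor beside the stool on its −y side.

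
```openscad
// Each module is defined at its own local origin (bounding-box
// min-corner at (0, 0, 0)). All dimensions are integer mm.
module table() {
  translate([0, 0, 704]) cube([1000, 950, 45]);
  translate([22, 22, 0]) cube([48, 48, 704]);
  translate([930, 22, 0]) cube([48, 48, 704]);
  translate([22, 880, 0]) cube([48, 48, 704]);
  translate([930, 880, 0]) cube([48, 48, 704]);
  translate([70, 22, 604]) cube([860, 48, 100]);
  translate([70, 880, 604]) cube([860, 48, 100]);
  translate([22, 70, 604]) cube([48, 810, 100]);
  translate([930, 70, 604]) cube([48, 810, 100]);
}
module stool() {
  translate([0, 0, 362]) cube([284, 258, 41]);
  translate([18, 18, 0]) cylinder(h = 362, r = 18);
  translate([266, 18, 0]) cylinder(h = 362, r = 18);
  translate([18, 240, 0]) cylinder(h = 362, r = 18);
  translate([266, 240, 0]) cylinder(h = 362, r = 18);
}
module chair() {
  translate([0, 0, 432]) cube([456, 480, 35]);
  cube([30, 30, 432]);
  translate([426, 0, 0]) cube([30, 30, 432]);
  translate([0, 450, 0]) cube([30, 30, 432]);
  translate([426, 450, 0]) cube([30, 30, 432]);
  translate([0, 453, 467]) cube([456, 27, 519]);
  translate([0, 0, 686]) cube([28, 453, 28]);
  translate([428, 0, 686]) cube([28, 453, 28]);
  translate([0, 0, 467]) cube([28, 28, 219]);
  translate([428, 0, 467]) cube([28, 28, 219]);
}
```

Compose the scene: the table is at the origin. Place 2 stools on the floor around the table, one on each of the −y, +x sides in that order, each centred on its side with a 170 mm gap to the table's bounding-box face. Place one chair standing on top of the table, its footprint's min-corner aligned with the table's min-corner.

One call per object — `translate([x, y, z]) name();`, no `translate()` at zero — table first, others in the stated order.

table();
translate([358, -428, 0]) stool();
translate([1170, 346, 0]) stool();
translate([0, 0, 749]) chair();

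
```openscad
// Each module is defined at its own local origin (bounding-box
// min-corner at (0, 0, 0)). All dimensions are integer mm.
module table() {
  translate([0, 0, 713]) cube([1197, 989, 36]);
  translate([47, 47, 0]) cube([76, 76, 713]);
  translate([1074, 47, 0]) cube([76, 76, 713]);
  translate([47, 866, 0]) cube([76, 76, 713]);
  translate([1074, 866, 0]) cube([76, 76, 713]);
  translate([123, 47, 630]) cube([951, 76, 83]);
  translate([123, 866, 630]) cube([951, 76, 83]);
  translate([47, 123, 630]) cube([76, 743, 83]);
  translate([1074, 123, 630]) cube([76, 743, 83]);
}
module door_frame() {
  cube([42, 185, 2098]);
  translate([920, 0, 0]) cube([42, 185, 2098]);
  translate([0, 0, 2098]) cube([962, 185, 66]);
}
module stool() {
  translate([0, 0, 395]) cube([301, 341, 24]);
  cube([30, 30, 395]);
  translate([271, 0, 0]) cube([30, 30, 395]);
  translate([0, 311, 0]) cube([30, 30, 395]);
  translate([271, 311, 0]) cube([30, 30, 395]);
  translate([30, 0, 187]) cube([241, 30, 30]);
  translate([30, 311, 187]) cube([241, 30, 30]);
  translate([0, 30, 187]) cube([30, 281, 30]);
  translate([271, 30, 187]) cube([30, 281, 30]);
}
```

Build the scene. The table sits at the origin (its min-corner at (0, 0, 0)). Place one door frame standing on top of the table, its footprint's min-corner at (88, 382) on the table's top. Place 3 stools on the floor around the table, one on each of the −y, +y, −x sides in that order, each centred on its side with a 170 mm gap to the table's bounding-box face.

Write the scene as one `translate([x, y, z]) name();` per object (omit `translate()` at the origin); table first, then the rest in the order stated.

table();
translate([88, 382, 749]) door_frame();
translate([448, -511, 0]) stool();
translate([448, 1159, 0]) stool();
translate([-471, 324, 0]) stool();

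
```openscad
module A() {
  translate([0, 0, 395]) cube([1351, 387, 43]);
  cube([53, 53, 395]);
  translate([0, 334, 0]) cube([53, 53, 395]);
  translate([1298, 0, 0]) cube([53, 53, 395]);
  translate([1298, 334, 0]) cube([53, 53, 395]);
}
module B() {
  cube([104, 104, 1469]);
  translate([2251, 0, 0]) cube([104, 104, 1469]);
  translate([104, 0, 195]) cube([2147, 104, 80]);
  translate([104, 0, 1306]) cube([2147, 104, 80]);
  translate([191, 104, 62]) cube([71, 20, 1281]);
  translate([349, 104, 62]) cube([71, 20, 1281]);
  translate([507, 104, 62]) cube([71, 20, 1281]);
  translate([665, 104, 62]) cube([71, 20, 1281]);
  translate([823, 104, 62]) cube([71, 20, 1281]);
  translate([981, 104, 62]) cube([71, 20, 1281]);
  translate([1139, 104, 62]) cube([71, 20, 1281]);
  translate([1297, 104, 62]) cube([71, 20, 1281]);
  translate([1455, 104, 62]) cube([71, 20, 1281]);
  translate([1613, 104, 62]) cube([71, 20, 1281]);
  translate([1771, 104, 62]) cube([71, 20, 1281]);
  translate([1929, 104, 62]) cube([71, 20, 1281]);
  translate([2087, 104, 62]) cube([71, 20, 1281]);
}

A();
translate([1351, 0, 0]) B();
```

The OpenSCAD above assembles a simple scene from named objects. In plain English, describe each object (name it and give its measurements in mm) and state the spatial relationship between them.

A is a bench: a 1351×387 mm seat slab, 43 mm thick, top at z = 438 mm, on four 53×53 mm square legs flush with the seat corners and standing on z = 0.

B is a fence section. Two 104×104 mm posts, 1469 mm tall, stand on the floor with a clear span of 2147 mm between their inner faces. Two horizontal rails of 104×80 mm section span the gap between the posts with their undersides at z = 195 mm and z = 1306 mm, flush with the posts' −y face. 13 pickets, each 71 mm wide, 20 mm thick and 1281 mm tall, are fixed to the +y face of the rails with their bottoms at z = 62 mm, evenly spaced across the span with equal gaps (rounded down to the nearest mm) at the −x end and between each pair — any rounding remainder accumulates at the +x end.

The fence section is against the bench's +x side, with their −y faces flush.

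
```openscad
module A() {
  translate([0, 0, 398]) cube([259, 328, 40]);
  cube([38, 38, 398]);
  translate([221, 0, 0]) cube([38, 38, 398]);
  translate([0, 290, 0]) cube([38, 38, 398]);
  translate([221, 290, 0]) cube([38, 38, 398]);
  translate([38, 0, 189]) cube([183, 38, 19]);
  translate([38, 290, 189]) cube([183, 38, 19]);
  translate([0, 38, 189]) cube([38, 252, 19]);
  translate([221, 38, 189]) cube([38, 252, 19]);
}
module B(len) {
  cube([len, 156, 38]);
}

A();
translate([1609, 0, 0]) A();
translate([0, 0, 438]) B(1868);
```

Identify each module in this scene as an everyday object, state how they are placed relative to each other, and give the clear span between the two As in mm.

Second stool starts at x = 1609; first ends at x = 259; clear span = 1609 − 259 = 1350 mm.

A is a stool. B is a beam. A beam spans the tops of two stools. The clear span between the two stools is 1350 mm.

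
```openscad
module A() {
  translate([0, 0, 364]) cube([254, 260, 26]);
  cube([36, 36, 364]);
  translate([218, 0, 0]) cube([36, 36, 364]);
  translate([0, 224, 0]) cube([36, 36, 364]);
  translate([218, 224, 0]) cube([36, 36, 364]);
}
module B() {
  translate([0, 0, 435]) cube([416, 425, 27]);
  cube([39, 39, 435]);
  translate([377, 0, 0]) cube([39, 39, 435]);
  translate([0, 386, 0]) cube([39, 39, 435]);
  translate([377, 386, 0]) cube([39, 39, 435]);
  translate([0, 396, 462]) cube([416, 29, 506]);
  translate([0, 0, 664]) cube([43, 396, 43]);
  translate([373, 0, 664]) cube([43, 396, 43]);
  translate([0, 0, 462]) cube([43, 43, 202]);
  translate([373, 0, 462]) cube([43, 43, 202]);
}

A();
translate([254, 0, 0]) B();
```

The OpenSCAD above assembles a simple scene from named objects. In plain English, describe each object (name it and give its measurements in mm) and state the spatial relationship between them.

A is a four-legged stool. The seat is a 254×260×26 mm slab whose top surface is at z = 390 mm; four square legs, each 36×36 mm in cross-section, run from the floor (z = 0) to the underside of the seat, each flush with a corner of the seat.

B is a chair. The seat is a 416×425×27 mm slab with its top at z = 462 mm, on four 39×39 mm corner legs (flush with the seat edges, standing on z = 0). A flat backrest 29 mm thick, 506 mm tall, spans the full seat width and rises from the seat top along its +y edge, rear face flush with the rear of the seat. Two armrests of 43×43 mm section run along each side from the seat's front edge to the front of the backrest, top faces 245 mm above the seat top and outer faces flush with the seat's x-edges; a 43×43 mm post under the front of each armrest stands on the seat at the front corner.

The chair is against the stool's +x side, with their −y faces flush.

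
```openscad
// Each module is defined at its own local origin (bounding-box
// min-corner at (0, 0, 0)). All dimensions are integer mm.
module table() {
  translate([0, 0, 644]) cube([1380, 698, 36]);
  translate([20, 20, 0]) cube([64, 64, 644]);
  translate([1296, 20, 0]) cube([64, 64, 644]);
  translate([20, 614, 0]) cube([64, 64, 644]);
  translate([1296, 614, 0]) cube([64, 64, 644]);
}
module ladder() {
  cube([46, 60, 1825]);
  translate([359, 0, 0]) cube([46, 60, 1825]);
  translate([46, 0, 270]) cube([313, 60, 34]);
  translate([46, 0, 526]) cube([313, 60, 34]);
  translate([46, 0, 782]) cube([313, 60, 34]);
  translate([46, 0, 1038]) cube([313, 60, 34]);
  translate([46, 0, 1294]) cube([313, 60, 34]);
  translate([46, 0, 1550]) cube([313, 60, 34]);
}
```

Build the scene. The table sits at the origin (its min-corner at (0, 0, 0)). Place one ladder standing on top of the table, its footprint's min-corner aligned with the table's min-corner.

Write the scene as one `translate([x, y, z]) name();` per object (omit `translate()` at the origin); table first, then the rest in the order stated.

table();
translate([0, 0, 680]) ladder();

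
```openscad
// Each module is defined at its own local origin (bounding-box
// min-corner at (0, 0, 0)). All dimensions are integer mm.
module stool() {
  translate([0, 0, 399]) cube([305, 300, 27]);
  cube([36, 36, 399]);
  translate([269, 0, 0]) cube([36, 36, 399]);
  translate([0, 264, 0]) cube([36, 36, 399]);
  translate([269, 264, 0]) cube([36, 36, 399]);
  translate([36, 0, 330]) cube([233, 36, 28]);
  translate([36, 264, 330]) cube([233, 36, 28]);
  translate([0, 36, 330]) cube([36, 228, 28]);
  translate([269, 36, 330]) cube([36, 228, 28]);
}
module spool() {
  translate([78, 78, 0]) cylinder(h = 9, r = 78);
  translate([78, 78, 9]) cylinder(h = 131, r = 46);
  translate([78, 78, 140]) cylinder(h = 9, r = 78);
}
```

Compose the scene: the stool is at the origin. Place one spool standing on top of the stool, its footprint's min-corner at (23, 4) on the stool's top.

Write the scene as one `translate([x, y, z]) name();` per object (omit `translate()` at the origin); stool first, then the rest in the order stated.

stool();
translate([23, 4, 426]) spool();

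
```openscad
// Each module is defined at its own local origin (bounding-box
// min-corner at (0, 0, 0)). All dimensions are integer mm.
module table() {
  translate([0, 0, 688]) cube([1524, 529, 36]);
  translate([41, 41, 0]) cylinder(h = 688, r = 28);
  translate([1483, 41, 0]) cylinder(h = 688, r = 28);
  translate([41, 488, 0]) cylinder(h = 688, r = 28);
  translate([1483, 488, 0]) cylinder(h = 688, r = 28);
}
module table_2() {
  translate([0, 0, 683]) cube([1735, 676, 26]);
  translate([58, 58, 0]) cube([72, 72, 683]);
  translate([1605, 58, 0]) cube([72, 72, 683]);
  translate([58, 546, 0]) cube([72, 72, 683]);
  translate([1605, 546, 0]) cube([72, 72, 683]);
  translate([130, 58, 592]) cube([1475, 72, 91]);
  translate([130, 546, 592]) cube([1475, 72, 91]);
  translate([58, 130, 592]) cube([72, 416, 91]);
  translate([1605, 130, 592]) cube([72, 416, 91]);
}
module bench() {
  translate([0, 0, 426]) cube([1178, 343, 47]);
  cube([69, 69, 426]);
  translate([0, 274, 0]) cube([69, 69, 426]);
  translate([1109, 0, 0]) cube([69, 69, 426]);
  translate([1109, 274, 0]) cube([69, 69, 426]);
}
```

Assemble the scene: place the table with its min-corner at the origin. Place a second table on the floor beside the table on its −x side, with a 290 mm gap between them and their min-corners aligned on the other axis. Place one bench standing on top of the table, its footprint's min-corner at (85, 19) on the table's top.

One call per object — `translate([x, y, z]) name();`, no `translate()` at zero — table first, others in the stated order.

table();
translate([-2025, 0, 0]) table_2();
translate([85, 19, 724]) bench();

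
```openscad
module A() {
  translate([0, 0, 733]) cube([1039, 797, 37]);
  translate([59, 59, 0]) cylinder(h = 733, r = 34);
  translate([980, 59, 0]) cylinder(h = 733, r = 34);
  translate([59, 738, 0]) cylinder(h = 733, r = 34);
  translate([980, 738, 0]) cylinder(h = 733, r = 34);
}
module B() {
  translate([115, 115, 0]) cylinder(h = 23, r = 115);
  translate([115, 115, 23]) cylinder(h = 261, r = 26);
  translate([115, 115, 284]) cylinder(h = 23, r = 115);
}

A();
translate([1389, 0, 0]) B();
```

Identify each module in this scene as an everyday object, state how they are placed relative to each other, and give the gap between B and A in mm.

A is a table. B is a spool. The spool is on the floor beside the table on its +x side. The gap between the spool and the table is 350 mm.

The spool's nearest face is 350 mm from the table's +x face.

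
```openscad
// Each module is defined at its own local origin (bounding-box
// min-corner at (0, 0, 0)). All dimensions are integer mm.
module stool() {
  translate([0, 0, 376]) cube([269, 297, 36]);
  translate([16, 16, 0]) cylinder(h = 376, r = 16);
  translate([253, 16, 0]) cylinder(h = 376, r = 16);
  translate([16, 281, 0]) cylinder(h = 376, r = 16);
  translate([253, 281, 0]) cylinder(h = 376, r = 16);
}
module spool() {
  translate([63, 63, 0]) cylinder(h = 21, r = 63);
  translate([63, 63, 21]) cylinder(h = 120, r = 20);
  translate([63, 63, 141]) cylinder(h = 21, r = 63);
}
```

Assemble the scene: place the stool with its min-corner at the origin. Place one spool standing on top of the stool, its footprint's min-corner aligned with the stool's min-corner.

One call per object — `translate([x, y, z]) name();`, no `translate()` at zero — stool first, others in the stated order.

stool();
translate([0, 0, 412]) spool();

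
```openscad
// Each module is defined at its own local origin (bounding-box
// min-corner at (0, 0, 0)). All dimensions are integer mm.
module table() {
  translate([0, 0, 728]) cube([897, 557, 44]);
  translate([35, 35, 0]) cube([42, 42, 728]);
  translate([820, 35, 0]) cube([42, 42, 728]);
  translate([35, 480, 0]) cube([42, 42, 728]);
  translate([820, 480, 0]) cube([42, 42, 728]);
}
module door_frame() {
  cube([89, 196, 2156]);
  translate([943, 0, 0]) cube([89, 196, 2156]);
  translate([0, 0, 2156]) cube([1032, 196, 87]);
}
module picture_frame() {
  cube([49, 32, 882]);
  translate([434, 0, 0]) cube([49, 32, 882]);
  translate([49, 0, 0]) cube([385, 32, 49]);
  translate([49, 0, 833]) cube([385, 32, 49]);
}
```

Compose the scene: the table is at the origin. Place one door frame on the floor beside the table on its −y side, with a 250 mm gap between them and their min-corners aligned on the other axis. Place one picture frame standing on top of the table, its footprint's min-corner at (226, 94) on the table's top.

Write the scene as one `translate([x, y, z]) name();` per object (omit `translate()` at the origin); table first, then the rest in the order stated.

table();
translate([0, -446, 0]) door_frame();
translate([226, 94, 772]) picture_frame();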